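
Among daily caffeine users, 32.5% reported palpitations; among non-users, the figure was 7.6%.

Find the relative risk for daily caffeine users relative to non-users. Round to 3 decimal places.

RR = 0.3250 / 0.0760 = 4.276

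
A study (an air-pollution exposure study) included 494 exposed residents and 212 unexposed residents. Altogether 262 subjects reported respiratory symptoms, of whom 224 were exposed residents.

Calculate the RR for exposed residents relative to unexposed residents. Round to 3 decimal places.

2.530

exposed residents without the outcome: 494 − 224 = 270
unexposed residents with the outcome: 262 − 224 = 38
unexposed residents without the outcome: 212 − 38 = 174
risk, exposed residents = 224/494 = 0.4534
risk, unexposed residents = 38/212 = 0.1792
RR = 0.4534 / 0.1792 = 2.530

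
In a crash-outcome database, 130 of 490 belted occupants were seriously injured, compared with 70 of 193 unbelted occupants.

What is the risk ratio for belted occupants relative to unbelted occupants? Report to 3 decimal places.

RR = 0.731

risk, belted occupants = 130/490 = 0.2653
risk, unbelted occupants = 70/193 = 0.3627
RR = 0.2653 / 0.3627 = 0.731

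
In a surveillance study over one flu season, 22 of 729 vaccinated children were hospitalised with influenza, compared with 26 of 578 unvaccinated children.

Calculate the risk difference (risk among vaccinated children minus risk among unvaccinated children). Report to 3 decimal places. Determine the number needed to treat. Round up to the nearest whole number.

RD = -0.015; NNT = 68

risk, vaccinated children = 22/729 = 0.03018
risk, unvaccinated children = 26/578 = 0.04498
risk difference = 0.03018 − 0.04498 = -0.015
absolute risk difference = 0.014804
1 / 0.014804 = 67.549 → round up → 68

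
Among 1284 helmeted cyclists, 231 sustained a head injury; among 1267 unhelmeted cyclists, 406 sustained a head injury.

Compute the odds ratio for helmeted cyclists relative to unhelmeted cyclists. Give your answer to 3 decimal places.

OR = (231 × 861) / (1053 × 406) = 198891/427518 ≈ 0.465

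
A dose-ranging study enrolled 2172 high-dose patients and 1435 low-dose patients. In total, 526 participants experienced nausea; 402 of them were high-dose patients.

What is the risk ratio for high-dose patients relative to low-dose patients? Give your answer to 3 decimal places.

high-dose patients without the outcome: 2172 − 402 = 1770
low-dose patients with the outcome: 526 − 402 = 124
low-dose patients without the outcome: 1435 − 124 = 1311
risk, high-dose patients = 402/2172 = 0.1851
risk, low-dose patients = 124/1435 = 0.0864
RR = 0.1851 / 0.0864 = 2.142

2.142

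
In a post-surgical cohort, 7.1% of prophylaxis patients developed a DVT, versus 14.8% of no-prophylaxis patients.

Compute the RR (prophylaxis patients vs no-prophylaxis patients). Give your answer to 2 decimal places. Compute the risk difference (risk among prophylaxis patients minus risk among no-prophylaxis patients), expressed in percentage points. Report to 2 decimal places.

RR = 0.48; RD = -7.70

RR = 0.0710 / 0.1480 = 0.48
risk difference = 0.0710 − 0.1480 = -0.0770 → -7.70 percentage points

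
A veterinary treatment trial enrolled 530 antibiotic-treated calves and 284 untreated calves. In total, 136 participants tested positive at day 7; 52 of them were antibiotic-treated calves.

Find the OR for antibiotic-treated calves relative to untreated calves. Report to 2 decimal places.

OR = 0.26

antibiotic-treated calves without the outcome: 530 − 52 = 478
untreated calves with the outcome: 136 − 52 = 84
untreated calves without the outcome: 284 − 84 = 200
odds, antibiotic-treated calves = 52/478 = 0.1088
odds, untreated calves = 84/200 = 0.4200
OR = 0.1088 / 0.4200 = 0.26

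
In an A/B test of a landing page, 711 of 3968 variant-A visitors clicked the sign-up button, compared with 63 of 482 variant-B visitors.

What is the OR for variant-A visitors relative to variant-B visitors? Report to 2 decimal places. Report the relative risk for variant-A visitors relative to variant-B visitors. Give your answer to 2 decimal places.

OR = 1.45; RR = 1.37

OR = (711 × 419) / (3257 × 63) = 297909/205191 ≈ 1.45
risk, variant-A visitors = 711/3968 = 0.1792
risk, variant-B visitors = 63/482 = 0.1307
RR = 0.1792 / 0.1307 = 1.37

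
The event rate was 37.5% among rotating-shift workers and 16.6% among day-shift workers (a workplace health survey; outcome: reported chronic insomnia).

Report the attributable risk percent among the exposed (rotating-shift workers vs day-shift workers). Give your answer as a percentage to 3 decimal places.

AR% = (0.3750 − 0.1660) / 0.3750 = 0.5573 → 55.733%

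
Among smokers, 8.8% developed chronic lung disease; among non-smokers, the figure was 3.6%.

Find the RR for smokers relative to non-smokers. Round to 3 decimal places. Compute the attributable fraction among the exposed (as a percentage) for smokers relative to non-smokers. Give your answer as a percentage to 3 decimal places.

RR = 2.444; AR% = 59.091%

RR = 0.08800 / 0.03600 = 2.444
AR% = (0.08800 − 0.03600) / 0.08800 = 0.5909 → 59.091%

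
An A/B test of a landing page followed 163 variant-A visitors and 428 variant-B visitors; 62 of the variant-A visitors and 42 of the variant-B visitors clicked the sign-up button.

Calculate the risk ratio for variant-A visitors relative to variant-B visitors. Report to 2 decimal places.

3.88

risk, variant-A visitors = 62/163 = 0.3804
risk, variant-B visitors = 42/428 = 0.0981
RR = 0.3804 / 0.0981 = 3.88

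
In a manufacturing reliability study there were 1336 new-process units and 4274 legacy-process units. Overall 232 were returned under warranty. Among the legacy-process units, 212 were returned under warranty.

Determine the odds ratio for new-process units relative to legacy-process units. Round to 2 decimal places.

new-process units with the outcome: 232 − 212 = 20
new-process units without the outcome: 1336 − 20 = 1316
legacy-process units without the outcome: 4274 − 212 = 4062
OR = (20 × 4062) / (1316 × 212) = 81240/278992 ≈ 0.29

OR: 0.29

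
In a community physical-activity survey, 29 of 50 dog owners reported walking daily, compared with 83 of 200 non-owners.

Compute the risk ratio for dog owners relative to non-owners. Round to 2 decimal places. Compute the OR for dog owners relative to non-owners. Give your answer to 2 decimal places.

risk, dog owners = 29/50 = 0.5800
risk, non-owners = 83/200 = 0.4150
RR = 0.5800 / 0.4150 = 1.40
odds, dog owners = 29/21 = 1.3810
odds, non-owners = 83/117 = 0.7094
OR = 1.3810 / 0.7094 = 1.95

RR = 1.40; OR = 1.95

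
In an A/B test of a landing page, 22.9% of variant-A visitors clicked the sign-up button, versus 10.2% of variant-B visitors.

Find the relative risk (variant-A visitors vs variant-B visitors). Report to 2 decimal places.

RR = 0.2290 / 0.1020 = 2.25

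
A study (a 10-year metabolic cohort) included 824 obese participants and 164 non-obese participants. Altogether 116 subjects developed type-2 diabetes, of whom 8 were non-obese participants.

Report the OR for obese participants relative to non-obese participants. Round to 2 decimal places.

obese participants with the outcome: 116 − 8 = 108
obese participants without the outcome: 824 − 108 = 716
non-obese participants without the outcome: 164 − 8 = 156
OR = (108 × 156) / (716 × 8) = 16848/5728 ≈ 2.94

OR ≈ 2.94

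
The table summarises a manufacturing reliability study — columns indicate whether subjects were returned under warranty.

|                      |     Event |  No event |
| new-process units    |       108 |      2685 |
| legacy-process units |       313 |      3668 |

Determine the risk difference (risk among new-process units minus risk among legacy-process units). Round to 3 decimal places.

-0.040

risk, new-process units = 108/2793 = 0.03867
risk, legacy-process units = 313/3981 = 0.07862
risk difference = 0.03867 − 0.07862 = -0.040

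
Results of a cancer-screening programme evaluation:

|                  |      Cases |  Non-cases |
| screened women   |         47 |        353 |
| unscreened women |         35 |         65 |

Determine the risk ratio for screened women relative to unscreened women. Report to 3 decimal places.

risk, screened women = 47/400 = 0.1175
risk, unscreened women = 35/100 = 0.3500
RR = 0.1175 / 0.3500 = 0.336

RR ≈ 0.336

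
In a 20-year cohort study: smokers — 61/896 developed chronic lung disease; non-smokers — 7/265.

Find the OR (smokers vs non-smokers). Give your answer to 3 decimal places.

OR = (61 × 258) / (835 × 7) = 15738/5845 ≈ 2.693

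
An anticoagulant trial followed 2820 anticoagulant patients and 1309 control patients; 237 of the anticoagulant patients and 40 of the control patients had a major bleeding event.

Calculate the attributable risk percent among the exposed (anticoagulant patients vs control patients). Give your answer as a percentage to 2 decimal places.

63.64%

risk, anticoagulant patients = 237/2820 = 0.08404
risk, control patients = 40/1309 = 0.03056
AR% = (0.08404 − 0.03056) / 0.08404 = 0.6364 → 63.64%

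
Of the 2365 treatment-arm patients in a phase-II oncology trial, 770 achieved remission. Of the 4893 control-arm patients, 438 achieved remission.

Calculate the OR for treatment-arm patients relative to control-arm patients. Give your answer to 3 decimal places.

OR = (770 × 4455) / (1595 × 438) = 3430350/698610 ≈ 4.910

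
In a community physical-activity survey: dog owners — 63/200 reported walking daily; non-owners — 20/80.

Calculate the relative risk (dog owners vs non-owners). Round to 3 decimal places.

risk, dog owners = 63/200 = 0.3150
risk, non-owners = 20/80 = 0.2500
RR = 0.3150 / 0.2500 = 1.260

1.260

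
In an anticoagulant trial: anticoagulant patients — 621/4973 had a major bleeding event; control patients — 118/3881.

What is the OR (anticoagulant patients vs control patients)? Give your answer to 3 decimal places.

OR = (621 × 3763) / (4352 × 118) = 2336823/513536 ≈ 4.550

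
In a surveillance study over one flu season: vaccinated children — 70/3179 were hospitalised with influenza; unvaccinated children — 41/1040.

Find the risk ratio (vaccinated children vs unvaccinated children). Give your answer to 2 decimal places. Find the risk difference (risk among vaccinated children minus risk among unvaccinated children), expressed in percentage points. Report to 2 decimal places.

RR = 0.56; RD = -1.74

risk, vaccinated children = 70/3179 = 0.02202
risk, unvaccinated children = 41/1040 = 0.03942
RR = 0.02202 / 0.03942 = 0.56
risk difference = 0.02202 − 0.03942 = -0.01740 → -1.74 percentage points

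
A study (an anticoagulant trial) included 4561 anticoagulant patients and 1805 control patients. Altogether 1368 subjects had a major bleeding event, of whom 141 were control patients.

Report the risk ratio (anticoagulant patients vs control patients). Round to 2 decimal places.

anticoagulant patients with the outcome: 1368 − 141 = 1227
anticoagulant patients without the outcome: 4561 − 1227 = 3334
control patients without the outcome: 1805 − 141 = 1664
risk, anticoagulant patients = 1227/4561 = 0.2690
risk, control patients = 141/1805 = 0.0781
RR = 0.2690 / 0.0781 = 3.44

RR ≈ 3.44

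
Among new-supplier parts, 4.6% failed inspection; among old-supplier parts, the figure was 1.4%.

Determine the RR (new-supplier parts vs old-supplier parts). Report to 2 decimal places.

RR = 0.04600 / 0.01400 = 3.29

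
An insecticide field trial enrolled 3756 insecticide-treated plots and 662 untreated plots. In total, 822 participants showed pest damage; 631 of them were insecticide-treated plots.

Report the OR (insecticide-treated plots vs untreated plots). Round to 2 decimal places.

insecticide-treated plots without the outcome: 3756 − 631 = 3125
untreated plots with the outcome: 822 − 631 = 191
untreated plots without the outcome: 662 − 191 = 471
OR = (631 × 471) / (3125 × 191) = 297201/596875 ≈ 0.50

0.50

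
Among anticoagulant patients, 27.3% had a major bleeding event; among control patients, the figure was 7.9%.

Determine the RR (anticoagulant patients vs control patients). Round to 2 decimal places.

RR = 0.2730 / 0.0790 = 3.46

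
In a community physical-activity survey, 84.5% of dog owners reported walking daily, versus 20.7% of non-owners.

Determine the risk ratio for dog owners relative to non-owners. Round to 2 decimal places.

RR = 0.8450 / 0.2070 = 4.08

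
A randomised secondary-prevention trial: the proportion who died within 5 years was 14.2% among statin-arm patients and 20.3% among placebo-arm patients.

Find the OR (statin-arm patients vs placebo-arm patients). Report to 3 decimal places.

odds, statin-arm patients = 0.1420/0.8580 = 0.1655
odds, placebo-arm patients = 0.2030/0.7970 = 0.2547
OR = 0.1655 / 0.2547 = 0.650

OR ≈ 0.650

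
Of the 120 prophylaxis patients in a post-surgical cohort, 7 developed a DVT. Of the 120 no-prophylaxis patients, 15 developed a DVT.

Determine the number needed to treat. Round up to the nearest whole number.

risk, prophylaxis patients = 7/120 = 0.058333
risk, no-prophylaxis patients = 15/120 = 0.125000
absolute risk difference = 0.066667
1 / 0.066667 = 15.000 → round up → 15

NNT = 15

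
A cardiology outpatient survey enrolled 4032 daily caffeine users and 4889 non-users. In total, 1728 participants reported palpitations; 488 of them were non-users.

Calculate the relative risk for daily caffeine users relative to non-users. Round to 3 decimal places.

daily caffeine users with the outcome: 1728 − 488 = 1240
daily caffeine users without the outcome: 4032 − 1240 = 2792
non-users without the outcome: 4889 − 488 = 4401
risk, daily caffeine users = 1240/4032 = 0.3075
risk, non-users = 488/4889 = 0.0998
RR = 0.3075 / 0.0998 = 3.081

RR ≈ 3.081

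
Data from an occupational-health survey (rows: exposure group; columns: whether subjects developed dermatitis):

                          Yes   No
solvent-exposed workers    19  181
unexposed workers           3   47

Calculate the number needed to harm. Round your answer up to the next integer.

NNH: 29

risk, solvent-exposed workers = 19/200 = 0.095000
risk, unexposed workers = 3/50 = 0.060000
absolute risk difference = 0.035000
1 / 0.035000 = 28.571 → round up → 29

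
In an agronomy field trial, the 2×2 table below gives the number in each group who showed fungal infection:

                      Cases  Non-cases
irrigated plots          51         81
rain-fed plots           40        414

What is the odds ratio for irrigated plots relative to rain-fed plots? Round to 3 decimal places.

OR = (51 × 414) / (81 × 40) = 21114/3240 ≈ 6.517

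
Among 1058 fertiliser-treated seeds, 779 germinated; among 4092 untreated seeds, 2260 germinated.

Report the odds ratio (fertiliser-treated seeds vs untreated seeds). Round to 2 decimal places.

OR = (779 × 1832) / (279 × 2260) = 1427128/630540 ≈ 2.26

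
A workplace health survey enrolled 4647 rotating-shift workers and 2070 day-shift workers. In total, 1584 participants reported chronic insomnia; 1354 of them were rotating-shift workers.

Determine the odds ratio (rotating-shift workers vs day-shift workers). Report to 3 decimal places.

OR: 3.289

rotating-shift workers without the outcome: 4647 − 1354 = 3293
day-shift workers with the outcome: 1584 − 1354 = 230
day-shift workers without the outcome: 2070 − 230 = 1840
OR = (1354 × 1840) / (3293 × 230) = 2491360/757390 ≈ 3.289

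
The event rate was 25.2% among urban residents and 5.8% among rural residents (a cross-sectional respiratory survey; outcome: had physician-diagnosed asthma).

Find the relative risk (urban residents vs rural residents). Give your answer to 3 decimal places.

RR = 0.2520 / 0.0580 = 4.345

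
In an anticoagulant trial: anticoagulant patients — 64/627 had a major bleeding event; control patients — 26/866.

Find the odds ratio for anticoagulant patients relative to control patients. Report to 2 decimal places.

OR = (64 × 840) / (563 × 26) = 53760/14638 ≈ 3.67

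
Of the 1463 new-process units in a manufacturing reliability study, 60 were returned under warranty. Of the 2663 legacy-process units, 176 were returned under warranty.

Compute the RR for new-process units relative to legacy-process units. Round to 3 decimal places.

risk, new-process units = 60/1463 = 0.04101
risk, legacy-process units = 176/2663 = 0.06609
RR = 0.04101 / 0.06609 = 0.621

0.621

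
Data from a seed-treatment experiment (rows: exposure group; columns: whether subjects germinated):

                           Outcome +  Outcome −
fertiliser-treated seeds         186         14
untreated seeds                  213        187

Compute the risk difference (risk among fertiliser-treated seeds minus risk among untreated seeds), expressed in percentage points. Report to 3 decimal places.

RD = 39.750

risk, fertiliser-treated seeds = 186/200 = 0.9300
risk, untreated seeds = 213/400 = 0.5325
risk difference = 0.9300 − 0.5325 = 0.3975 → 39.750 percentage points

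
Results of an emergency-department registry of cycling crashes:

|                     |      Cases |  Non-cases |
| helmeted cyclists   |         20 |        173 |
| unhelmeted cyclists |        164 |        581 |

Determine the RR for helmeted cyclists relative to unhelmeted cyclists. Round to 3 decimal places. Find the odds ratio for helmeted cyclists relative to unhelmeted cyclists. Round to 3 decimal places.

RR = 0.471; OR = 0.410

risk, helmeted cyclists = 20/193 = 0.1036
risk, unhelmeted cyclists = 164/745 = 0.2201
RR = 0.1036 / 0.2201 = 0.471
OR = (20 × 581) / (173 × 164) = 11620/28372 ≈ 0.410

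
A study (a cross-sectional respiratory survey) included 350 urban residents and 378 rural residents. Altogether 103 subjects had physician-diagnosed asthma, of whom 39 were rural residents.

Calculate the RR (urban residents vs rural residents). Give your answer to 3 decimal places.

urban residents with the outcome: 103 − 39 = 64
urban residents without the outcome: 350 − 64 = 286
rural residents without the outcome: 378 − 39 = 339
risk, urban residents = 64/350 = 0.1829
risk, rural residents = 39/378 = 0.1032
RR = 0.1829 / 0.1032 = 1.772

RR = 1.772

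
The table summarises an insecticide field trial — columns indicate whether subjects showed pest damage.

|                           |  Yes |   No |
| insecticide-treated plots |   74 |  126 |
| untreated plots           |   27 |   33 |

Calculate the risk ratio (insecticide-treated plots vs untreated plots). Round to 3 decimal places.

risk, insecticide-treated plots = 74/200 = 0.3700
risk, untreated plots = 27/60 = 0.4500
RR = 0.3700 / 0.4500 = 0.822

RR ≈ 0.822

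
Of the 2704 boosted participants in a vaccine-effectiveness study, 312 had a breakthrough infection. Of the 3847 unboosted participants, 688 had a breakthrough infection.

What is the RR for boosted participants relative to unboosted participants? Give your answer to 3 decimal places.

risk, boosted participants = 312/2704 = 0.1154
risk, unboosted participants = 688/3847 = 0.1788
RR = 0.1154 / 0.1788 = 0.645

0.645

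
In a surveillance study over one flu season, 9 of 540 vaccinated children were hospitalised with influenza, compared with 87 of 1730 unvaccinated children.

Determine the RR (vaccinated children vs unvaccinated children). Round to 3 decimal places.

risk, vaccinated children = 9/540 = 0.01667
risk, unvaccinated children = 87/1730 = 0.05029
RR = 0.01667 / 0.05029 = 0.331

RR ≈ 0.331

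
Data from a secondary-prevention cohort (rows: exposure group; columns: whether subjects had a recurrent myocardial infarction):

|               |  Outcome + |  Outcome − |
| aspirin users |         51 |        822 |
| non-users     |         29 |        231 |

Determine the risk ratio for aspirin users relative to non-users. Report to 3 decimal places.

risk, aspirin users = 51/873 = 0.0584
risk, non-users = 29/260 = 0.1115
RR = 0.0584 / 0.1115 = 0.524

0.524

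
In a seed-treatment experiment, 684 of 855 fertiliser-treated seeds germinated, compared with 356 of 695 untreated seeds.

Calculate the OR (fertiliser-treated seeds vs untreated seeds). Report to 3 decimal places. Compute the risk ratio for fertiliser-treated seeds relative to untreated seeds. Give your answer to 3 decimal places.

OR = (684 × 339) / (171 × 356) = 231876/60876 ≈ 3.809
risk, fertiliser-treated seeds = 684/855 = 0.8000
risk, untreated seeds = 356/695 = 0.5122
RR = 0.8000 / 0.5122 = 1.562

OR = 3.809; RR = 1.562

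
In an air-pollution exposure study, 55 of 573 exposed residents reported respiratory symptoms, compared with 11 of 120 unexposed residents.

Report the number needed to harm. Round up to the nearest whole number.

risk, exposed residents = 55/573 = 0.095986
risk, unexposed residents = 11/120 = 0.091667
absolute risk difference = 0.004319
1 / 0.004319 = 231.535 → round up → 232

NNH ≈ 232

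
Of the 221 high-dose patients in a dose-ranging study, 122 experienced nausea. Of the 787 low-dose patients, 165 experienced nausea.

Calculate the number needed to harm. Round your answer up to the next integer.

NNH: 3

risk, high-dose patients = 122/221 = 0.552036
risk, low-dose patients = 165/787 = 0.209657
absolute risk difference = 0.342379
1 / 0.342379 = 2.921 → round up → 3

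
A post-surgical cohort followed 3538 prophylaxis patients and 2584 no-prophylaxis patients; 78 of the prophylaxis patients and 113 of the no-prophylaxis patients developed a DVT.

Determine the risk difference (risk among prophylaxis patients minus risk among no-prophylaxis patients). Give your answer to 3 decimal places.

-0.022

risk, prophylaxis patients = 78/3538 = 0.02205
risk, no-prophylaxis patients = 113/2584 = 0.04373
risk difference = 0.02205 − 0.04373 = -0.022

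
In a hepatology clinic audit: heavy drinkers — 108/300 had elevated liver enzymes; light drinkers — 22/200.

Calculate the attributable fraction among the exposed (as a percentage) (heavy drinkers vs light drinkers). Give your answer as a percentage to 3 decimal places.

risk, heavy drinkers = 108/300 = 0.3600
risk, light drinkers = 22/200 = 0.1100
AR% = (0.3600 − 0.1100) / 0.3600 = 0.6944 → 69.444%

AR% = 69.444%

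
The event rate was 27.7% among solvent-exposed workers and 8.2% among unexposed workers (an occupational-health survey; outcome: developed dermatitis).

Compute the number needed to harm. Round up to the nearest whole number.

absolute risk difference = 0.195000
1 / 0.195000 = 5.128 → round up → 6

6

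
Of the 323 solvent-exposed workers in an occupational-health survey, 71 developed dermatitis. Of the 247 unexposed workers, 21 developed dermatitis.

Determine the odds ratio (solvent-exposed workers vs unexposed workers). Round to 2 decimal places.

OR = (71 × 226) / (252 × 21) = 16046/5292 ≈ 3.03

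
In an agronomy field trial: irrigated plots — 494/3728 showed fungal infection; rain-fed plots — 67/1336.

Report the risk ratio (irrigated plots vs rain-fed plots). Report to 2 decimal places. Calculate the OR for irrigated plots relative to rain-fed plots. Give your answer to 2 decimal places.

risk, irrigated plots = 494/3728 = 0.1325
risk, rain-fed plots = 67/1336 = 0.0501
RR = 0.1325 / 0.0501 = 2.64
OR = (494 × 1269) / (3234 × 67) = 626886/216678 ≈ 2.89

RR = 2.64; OR = 2.89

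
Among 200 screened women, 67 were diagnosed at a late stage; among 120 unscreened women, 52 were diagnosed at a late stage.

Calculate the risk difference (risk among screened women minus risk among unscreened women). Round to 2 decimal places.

risk, screened women = 67/200 = 0.3350
risk, unscreened women = 52/120 = 0.4333
risk difference = 0.3350 − 0.4333 = -0.10

RD: -0.10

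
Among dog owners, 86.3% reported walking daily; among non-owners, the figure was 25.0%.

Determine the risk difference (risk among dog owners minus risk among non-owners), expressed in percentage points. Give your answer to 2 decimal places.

risk difference = 0.8630 − 0.2500 = 0.6130 → 61.30 percentage points

RD ≈ 61.30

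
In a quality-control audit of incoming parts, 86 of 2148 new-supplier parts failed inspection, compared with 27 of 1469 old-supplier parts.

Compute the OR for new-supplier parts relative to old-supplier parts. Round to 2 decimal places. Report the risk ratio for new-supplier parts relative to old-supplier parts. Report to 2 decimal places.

OR = 2.23; RR = 2.18

OR = (86 × 1442) / (2062 × 27) = 124012/55674 ≈ 2.23
risk, new-supplier parts = 86/2148 = 0.04004
risk, old-supplier parts = 27/1469 = 0.01838
RR = 0.04004 / 0.01838 = 2.18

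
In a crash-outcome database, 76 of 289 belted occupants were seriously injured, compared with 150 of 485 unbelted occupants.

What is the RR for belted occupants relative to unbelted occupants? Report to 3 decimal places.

risk, belted occupants = 76/289 = 0.2630
risk, unbelted occupants = 150/485 = 0.3093
RR = 0.2630 / 0.3093 = 0.850

0.850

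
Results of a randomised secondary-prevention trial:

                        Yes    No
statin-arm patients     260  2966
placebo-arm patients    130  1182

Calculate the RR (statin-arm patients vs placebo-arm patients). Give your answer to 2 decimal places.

risk, statin-arm patients = 260/3226 = 0.0806
risk, placebo-arm patients = 130/1312 = 0.0991
RR = 0.0806 / 0.0991 = 0.81

RR ≈ 0.81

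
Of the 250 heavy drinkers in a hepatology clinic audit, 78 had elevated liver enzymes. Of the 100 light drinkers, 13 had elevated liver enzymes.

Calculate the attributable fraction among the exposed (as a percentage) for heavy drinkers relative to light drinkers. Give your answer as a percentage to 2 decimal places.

AR%: 58.33%

risk, heavy drinkers = 78/250 = 0.3120
risk, light drinkers = 13/100 = 0.1300
AR% = (0.3120 − 0.1300) / 0.3120 = 0.5833 → 58.33%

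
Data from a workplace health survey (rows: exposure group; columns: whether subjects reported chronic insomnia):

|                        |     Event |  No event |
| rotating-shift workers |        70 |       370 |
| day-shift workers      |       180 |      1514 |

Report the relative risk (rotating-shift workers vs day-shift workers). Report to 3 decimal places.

risk, rotating-shift workers = 70/440 = 0.1591
risk, day-shift workers = 180/1694 = 0.1063
RR = 0.1591 / 0.1063 = 1.497

RR: 1.497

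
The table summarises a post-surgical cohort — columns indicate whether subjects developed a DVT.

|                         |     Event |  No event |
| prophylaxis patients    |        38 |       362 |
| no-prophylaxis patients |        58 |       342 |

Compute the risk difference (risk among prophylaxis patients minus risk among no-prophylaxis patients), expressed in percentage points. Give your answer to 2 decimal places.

risk, prophylaxis patients = 38/400 = 0.0950
risk, no-prophylaxis patients = 58/400 = 0.1450
risk difference = 0.0950 − 0.1450 = -0.0500 → -5.00 percentage points

RD: -5.00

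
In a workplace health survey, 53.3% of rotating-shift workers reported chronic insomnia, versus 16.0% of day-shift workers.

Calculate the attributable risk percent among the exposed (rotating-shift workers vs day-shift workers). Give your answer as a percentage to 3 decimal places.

AR% = (0.5330 − 0.1600) / 0.5330 = 0.6998 → 69.981%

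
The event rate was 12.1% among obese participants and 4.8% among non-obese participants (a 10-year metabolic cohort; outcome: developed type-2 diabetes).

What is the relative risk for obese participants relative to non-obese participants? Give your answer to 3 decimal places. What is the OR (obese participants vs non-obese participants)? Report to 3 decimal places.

RR = 0.12100 / 0.04800 = 2.521
odds, obese participants = 0.12100/0.87900 = 0.13766
odds, non-obese participants = 0.04800/0.95200 = 0.05042
OR = 0.13766 / 0.05042 = 2.730

RR = 2.521; OR = 2.730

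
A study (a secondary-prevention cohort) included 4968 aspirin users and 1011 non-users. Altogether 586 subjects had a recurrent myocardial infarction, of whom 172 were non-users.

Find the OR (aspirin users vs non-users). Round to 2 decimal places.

aspirin users with the outcome: 586 − 172 = 414
aspirin users without the outcome: 4968 − 414 = 4554
non-users without the outcome: 1011 − 172 = 839
OR = (414 × 839) / (4554 × 172) = 347346/783288 ≈ 0.44

OR: 0.44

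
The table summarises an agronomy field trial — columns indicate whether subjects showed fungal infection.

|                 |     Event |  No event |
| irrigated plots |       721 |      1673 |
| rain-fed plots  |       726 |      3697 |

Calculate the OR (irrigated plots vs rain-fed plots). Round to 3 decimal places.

OR = (721 × 3697) / (1673 × 726) = 2665537/1214598 ≈ 2.195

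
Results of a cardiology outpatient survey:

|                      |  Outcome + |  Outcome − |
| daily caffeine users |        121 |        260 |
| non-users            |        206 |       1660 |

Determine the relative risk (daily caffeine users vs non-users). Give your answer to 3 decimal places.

risk, daily caffeine users = 121/381 = 0.3176
risk, non-users = 206/1866 = 0.1104
RR = 0.3176 / 0.1104 = 2.877

RR = 2.877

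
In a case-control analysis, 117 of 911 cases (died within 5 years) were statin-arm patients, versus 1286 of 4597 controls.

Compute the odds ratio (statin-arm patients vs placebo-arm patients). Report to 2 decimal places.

odds, statin-arm patients = 117/1286 = 0.0910
odds, placebo-arm patients = 794/3311 = 0.2398
OR = 0.0910 / 0.2398 = 0.38

OR: 0.38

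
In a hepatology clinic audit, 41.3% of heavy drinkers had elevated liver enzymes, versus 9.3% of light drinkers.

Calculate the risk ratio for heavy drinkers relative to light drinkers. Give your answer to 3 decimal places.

RR = 0.4130 / 0.0930 = 4.441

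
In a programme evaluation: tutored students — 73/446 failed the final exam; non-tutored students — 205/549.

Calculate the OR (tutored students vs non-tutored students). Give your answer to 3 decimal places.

odds, tutored students = 73/373 = 0.1957
odds, non-tutored students = 205/344 = 0.5959
OR = 0.1957 / 0.5959 = 0.328

OR: 0.328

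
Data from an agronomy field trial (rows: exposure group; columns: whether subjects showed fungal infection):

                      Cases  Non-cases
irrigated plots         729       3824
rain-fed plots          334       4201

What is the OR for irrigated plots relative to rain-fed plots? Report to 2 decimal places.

OR = (729 × 4201) / (3824 × 334) = 3062529/1277216 ≈ 2.40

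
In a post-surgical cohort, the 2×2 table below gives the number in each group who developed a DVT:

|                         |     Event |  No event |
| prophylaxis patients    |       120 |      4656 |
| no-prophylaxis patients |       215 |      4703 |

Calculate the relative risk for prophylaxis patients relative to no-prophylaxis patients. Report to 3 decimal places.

RR: 0.575

risk, prophylaxis patients = 120/4776 = 0.02513
risk, no-prophylaxis patients = 215/4918 = 0.04372
RR = 0.02513 / 0.04372 = 0.575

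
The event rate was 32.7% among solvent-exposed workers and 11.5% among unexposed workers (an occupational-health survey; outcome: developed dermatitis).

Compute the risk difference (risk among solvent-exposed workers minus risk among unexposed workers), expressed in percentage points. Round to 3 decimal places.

risk difference = 0.3270 − 0.1150 = 0.2120 → 21.200 percentage points

21.200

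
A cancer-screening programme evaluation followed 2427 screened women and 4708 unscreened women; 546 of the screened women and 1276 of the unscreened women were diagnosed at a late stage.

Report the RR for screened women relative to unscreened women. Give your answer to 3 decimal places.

risk, screened women = 546/2427 = 0.2250
risk, unscreened women = 1276/4708 = 0.2710
RR = 0.2250 / 0.2710 = 0.830

RR: 0.830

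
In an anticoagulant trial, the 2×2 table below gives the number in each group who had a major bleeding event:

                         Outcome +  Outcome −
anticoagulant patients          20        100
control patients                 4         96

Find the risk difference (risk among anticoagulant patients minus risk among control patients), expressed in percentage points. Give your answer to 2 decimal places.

risk, anticoagulant patients = 20/120 = 0.16667
risk, control patients = 4/100 = 0.04000
risk difference = 0.16667 − 0.04000 = 0.12667 → 12.67 percentage points

RD ≈ 12.67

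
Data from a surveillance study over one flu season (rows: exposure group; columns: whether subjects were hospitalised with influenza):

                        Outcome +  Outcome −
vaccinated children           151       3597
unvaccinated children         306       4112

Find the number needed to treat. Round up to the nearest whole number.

risk, vaccinated children = 151/3748 = 0.040288
risk, unvaccinated children = 306/4418 = 0.069262
absolute risk difference = 0.028974
1 / 0.028974 = 34.514 → round up → 35

35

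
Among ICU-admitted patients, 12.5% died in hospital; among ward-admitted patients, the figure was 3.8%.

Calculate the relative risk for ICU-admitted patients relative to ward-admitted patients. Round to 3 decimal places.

RR = 0.12500 / 0.03800 = 3.289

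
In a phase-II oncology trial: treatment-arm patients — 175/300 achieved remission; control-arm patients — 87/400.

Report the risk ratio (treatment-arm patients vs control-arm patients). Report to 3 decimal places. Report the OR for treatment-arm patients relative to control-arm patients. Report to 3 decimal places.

RR = 2.682; OR = 5.037

risk, treatment-arm patients = 175/300 = 0.5833
risk, control-arm patients = 87/400 = 0.2175
RR = 0.5833 / 0.2175 = 2.682
OR = (175 × 313) / (125 × 87) = 54775/10875 ≈ 5.037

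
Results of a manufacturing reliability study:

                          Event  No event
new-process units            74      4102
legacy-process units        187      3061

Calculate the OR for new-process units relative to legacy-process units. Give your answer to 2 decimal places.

OR ≈ 0.30

odds, new-process units = 74/4102 = 0.01804
odds, legacy-process units = 187/3061 = 0.06109
OR = 0.01804 / 0.06109 = 0.30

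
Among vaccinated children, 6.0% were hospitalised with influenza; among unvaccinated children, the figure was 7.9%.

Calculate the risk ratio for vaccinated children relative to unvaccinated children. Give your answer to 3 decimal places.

RR = 0.0600 / 0.0790 = 0.759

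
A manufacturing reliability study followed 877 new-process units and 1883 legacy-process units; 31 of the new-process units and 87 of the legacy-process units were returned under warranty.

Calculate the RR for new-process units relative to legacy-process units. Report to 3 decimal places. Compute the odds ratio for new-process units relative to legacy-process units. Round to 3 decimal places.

RR = 0.765; OR = 0.756

risk, new-process units = 31/877 = 0.03535
risk, legacy-process units = 87/1883 = 0.04620
RR = 0.03535 / 0.04620 = 0.765
OR = (31 × 1796) / (846 × 87) = 55676/73602 ≈ 0.756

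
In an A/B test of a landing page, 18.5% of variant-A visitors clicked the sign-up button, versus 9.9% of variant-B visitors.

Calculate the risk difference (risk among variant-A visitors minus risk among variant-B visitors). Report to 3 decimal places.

risk difference = 0.1850 − 0.0990 = 0.086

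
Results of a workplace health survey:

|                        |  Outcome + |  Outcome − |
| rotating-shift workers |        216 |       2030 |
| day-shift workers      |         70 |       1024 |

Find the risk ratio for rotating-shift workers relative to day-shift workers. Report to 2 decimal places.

1.50

risk, rotating-shift workers = 216/2246 = 0.0962
risk, day-shift workers = 70/1094 = 0.0640
RR = 0.0962 / 0.0640 = 1.50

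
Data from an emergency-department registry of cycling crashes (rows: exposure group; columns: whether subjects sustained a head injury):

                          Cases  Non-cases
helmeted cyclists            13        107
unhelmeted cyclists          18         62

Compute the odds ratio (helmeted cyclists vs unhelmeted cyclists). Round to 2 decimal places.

OR = (13 × 62) / (107 × 18) = 806/1926 ≈ 0.42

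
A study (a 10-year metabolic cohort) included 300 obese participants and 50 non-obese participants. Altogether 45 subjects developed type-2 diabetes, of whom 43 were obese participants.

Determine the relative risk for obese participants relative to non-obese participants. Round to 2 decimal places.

obese participants without the outcome: 300 − 43 = 257
non-obese participants with the outcome: 45 − 43 = 2
non-obese participants without the outcome: 50 − 2 = 48
risk, obese participants = 43/300 = 0.14333
risk, non-obese participants = 2/50 = 0.04000
RR = 0.14333 / 0.04000 = 3.58

RR = 3.58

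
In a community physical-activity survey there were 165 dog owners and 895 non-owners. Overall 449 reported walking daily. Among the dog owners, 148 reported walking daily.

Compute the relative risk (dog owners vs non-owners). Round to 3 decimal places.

RR = 2.667

dog owners without the outcome: 165 − 148 = 17
non-owners with the outcome: 449 − 148 = 301
non-owners without the outcome: 895 − 301 = 594
risk, dog owners = 148/165 = 0.8970
risk, non-owners = 301/895 = 0.3363
RR = 0.8970 / 0.3363 = 2.667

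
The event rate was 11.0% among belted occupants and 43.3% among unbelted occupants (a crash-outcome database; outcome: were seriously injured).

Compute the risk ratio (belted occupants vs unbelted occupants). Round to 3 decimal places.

RR = 0.1100 / 0.4330 = 0.254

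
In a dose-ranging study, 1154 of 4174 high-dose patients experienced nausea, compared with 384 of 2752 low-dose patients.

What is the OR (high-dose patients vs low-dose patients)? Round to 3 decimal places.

odds, high-dose patients = 1154/3020 = 0.3821
odds, low-dose patients = 384/2368 = 0.1622
OR = 0.3821 / 0.1622 = 2.356

OR: 2.356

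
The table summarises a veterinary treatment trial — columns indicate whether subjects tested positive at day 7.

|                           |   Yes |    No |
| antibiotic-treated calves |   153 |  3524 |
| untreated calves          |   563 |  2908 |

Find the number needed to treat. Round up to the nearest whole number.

9

risk, antibiotic-treated calves = 153/3677 = 0.041610
risk, untreated calves = 563/3471 = 0.162201
absolute risk difference = 0.120591
1 / 0.120591 = 8.292 → round up → 9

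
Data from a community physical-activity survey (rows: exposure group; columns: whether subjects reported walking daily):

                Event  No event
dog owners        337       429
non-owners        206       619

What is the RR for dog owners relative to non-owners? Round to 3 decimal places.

risk, dog owners = 337/766 = 0.4399
risk, non-owners = 206/825 = 0.2497
RR = 0.4399 / 0.2497 = 1.762

1.762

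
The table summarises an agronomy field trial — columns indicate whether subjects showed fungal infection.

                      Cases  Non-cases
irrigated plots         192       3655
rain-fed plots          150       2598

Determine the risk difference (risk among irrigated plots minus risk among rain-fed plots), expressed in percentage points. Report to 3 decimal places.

risk, irrigated plots = 192/3847 = 0.04991
risk, rain-fed plots = 150/2748 = 0.05459
risk difference = 0.04991 − 0.05459 = -0.00468 → -0.468 percentage points

RD: -0.468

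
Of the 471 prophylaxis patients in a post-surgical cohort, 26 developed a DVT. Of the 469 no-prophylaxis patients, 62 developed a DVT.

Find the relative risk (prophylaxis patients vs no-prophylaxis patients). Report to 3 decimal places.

risk, prophylaxis patients = 26/471 = 0.0552
risk, no-prophylaxis patients = 62/469 = 0.1322
RR = 0.0552 / 0.1322 = 0.418

0.418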